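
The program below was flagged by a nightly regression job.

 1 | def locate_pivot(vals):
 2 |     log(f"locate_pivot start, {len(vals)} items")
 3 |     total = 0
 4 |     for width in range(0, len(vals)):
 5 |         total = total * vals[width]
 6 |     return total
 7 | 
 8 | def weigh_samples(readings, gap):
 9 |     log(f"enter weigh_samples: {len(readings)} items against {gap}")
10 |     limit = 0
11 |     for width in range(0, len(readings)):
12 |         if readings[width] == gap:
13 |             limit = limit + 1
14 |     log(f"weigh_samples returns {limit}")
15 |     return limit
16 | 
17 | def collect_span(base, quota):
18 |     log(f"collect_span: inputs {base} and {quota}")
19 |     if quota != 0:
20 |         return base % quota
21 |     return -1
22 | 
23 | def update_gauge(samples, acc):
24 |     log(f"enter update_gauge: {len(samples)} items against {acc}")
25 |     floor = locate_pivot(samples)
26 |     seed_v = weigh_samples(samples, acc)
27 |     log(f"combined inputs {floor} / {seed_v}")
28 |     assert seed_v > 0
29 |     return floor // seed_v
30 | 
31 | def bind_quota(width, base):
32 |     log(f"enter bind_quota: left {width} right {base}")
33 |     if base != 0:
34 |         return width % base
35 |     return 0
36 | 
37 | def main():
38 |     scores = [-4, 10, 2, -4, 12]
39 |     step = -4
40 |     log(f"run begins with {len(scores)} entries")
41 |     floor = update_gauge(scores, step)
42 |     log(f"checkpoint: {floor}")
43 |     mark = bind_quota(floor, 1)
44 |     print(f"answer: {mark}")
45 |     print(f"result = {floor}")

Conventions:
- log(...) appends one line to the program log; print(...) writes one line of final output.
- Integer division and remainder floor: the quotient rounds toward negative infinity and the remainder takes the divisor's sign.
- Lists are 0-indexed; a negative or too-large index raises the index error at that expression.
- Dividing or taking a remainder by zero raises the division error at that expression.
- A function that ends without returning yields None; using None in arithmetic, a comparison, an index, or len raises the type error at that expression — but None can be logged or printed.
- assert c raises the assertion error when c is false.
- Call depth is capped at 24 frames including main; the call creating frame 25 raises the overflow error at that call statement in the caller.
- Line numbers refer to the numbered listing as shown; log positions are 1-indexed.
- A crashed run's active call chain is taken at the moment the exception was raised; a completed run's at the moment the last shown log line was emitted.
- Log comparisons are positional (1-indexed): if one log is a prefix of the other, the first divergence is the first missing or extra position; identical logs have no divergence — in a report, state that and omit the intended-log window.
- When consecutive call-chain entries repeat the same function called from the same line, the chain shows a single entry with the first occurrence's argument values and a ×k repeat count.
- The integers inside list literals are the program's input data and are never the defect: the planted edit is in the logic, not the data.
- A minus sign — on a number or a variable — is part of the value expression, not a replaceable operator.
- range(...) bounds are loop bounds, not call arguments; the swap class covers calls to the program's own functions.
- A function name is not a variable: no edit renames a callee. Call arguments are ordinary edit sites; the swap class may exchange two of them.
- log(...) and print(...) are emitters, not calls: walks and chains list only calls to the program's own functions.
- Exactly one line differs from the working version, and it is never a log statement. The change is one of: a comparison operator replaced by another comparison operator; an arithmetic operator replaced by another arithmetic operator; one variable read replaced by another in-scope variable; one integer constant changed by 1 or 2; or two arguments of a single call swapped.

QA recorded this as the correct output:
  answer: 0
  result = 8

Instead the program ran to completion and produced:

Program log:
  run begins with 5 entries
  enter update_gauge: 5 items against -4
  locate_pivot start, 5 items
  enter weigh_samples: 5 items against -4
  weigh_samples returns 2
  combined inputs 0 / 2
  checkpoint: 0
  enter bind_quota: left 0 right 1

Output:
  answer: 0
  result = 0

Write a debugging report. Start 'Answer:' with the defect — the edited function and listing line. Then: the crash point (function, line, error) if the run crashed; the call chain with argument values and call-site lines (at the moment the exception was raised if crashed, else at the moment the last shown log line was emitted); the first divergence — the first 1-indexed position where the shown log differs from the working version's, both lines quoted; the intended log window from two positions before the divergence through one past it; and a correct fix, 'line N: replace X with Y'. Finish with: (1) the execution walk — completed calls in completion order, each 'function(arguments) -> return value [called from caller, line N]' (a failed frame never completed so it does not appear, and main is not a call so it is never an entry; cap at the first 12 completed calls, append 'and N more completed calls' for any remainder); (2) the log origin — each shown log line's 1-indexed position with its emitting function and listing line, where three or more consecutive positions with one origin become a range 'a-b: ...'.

Answer: the defect is in locate_pivot at line 5.
The tell: At log position 6 the runs split — shown 'combined inputs 0 / 2', but the working version logs 'combined inputs 16 / 2'.
Call chain: main -> bind_quota(0, 1) (called at line 43).
First divergence: position 6; shown 'combined inputs 0 / 2' vs intended 'combined inputs 16 / 2'.
Intended log window:
  4: enter weigh_samples: 5 items against -4
  5: weigh_samples returns 2
  6: combined inputs 16 / 2
  7: checkpoint: 8
Execution walk:
  locate_pivot([-4, 10, 2, -4, 12]) -> 0  [called from update_gauge, line 25]
  weigh_samples([-4, 10, 2, -4, 12], -4) -> 2  [called from update_gauge, line 26]
  update_gauge([-4, 10, 2, -4, 12], -4) -> 0  [called from main, line 41]
  bind_quota(0, 1) -> 0  [called from main, line 43]
Log origin:
  1: emitted by main (line 40)
  2: emitted by update_gauge (line 24)
  3: emitted by locate_pivot (line 2)
  4: emitted by weigh_samples (line 9)
  5: emitted by weigh_samples (line 14)
  6: emitted by update_gauge (line 27)
  7: emitted by main (line 42)
  8: emitted by bind_quota (line 32)
A correct fix: line 5: replace `*` with `+`.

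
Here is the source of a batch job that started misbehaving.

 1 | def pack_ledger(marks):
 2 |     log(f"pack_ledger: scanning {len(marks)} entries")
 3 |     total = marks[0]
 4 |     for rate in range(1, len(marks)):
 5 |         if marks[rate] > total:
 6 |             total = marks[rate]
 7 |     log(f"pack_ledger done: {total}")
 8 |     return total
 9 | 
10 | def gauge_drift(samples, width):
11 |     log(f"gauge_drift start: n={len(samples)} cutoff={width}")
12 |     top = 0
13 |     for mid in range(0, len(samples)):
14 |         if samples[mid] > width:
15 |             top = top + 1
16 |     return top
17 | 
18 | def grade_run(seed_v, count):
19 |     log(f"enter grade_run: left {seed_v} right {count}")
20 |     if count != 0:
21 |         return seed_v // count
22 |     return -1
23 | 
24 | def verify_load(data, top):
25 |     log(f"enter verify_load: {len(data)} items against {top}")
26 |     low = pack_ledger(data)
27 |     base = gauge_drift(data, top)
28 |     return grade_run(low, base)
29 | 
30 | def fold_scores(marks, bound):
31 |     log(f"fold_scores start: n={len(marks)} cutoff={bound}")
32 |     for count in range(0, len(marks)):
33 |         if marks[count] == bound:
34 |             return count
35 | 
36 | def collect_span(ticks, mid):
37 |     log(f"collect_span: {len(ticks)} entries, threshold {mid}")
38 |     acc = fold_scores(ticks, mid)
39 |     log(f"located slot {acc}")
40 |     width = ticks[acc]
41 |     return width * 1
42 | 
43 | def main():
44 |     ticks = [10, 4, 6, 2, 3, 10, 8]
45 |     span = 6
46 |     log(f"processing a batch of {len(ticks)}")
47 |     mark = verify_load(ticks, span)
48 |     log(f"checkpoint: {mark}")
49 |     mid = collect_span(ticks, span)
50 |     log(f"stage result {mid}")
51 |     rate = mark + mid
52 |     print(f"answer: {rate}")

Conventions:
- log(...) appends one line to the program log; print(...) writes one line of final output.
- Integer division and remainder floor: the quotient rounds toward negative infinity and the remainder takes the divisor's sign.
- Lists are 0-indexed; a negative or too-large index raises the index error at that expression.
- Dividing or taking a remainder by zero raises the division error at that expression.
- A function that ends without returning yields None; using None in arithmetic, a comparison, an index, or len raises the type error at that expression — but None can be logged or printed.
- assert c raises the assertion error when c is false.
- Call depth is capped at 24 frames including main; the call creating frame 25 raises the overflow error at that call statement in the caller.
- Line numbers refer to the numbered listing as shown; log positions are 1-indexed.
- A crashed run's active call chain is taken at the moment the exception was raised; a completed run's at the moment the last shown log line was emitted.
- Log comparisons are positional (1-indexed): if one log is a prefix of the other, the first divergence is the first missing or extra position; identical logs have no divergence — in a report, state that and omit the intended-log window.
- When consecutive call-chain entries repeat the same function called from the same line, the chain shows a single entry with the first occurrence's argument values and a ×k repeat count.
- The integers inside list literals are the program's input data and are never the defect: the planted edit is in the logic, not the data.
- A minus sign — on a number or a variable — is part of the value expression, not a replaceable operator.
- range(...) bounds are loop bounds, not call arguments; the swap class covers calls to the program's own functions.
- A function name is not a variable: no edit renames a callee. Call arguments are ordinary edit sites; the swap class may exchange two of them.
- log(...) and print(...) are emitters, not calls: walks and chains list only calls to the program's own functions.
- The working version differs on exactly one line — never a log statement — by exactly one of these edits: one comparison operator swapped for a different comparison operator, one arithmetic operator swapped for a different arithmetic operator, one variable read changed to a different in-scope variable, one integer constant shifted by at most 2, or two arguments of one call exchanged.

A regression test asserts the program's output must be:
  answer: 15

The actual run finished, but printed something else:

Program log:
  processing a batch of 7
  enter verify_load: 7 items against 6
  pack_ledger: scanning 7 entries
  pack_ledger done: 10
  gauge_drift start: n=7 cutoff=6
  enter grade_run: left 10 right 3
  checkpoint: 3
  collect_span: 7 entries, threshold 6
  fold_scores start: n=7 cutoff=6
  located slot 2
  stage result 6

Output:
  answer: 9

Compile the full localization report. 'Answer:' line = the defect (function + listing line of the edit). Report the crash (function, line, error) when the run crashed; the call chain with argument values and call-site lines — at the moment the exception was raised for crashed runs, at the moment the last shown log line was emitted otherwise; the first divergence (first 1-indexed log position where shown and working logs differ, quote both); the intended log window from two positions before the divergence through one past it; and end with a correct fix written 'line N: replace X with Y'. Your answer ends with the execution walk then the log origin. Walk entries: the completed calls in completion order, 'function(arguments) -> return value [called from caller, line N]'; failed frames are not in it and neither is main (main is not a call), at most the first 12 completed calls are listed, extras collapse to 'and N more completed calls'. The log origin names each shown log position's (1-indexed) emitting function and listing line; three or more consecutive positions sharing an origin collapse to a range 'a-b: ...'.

Answer: the defect is in collect_span at line 41.
The tell: At log position 11 the runs split — shown 'stage result 6', but the working version logs 'stage result 12'.
Call chain: main.
First divergence: at position 11 the run shows 'stage result 6' where the working version logs 'stage result 12'.
Intended log window:
  9: fold_scores start: n=7 cutoff=6
  10: located slot 2
  11: stage result 12
Execution walk:
  pack_ledger([10, 4, 6, 2, 3, 10, 8]) -> 10  [called from verify_load, line 26]
  gauge_drift([10, 4, 6, 2, 3, 10, 8], 6) -> 3  [called from verify_load, line 27]
  grade_run(10, 3) -> 3  [called from verify_load, line 28]
  verify_load([10, 4, 6, 2, 3, 10, 8], 6) -> 3  [called from main, line 47]
  fold_scores([10, 4, 6, 2, 3, 10, 8], 6) -> 2  [called from collect_span, line 38]
  collect_span([10, 4, 6, 2, 3, 10, 8], 6) -> 6  [called from main, line 49]
Log origin:
  1: logged in main at line 46
  2: logged in verify_load at line 25
  3: logged in pack_ledger at line 2
  4: logged in pack_ledger at line 7
  5: logged in gauge_drift at line 11
  6: logged in grade_run at line 19
  7: logged in main at line 48
  8: logged in collect_span at line 37
  9: logged in fold_scores at line 31
  10: logged in collect_span at line 39
  11: logged in main at line 50
A correct fix: line 41: replace `1` with `2`.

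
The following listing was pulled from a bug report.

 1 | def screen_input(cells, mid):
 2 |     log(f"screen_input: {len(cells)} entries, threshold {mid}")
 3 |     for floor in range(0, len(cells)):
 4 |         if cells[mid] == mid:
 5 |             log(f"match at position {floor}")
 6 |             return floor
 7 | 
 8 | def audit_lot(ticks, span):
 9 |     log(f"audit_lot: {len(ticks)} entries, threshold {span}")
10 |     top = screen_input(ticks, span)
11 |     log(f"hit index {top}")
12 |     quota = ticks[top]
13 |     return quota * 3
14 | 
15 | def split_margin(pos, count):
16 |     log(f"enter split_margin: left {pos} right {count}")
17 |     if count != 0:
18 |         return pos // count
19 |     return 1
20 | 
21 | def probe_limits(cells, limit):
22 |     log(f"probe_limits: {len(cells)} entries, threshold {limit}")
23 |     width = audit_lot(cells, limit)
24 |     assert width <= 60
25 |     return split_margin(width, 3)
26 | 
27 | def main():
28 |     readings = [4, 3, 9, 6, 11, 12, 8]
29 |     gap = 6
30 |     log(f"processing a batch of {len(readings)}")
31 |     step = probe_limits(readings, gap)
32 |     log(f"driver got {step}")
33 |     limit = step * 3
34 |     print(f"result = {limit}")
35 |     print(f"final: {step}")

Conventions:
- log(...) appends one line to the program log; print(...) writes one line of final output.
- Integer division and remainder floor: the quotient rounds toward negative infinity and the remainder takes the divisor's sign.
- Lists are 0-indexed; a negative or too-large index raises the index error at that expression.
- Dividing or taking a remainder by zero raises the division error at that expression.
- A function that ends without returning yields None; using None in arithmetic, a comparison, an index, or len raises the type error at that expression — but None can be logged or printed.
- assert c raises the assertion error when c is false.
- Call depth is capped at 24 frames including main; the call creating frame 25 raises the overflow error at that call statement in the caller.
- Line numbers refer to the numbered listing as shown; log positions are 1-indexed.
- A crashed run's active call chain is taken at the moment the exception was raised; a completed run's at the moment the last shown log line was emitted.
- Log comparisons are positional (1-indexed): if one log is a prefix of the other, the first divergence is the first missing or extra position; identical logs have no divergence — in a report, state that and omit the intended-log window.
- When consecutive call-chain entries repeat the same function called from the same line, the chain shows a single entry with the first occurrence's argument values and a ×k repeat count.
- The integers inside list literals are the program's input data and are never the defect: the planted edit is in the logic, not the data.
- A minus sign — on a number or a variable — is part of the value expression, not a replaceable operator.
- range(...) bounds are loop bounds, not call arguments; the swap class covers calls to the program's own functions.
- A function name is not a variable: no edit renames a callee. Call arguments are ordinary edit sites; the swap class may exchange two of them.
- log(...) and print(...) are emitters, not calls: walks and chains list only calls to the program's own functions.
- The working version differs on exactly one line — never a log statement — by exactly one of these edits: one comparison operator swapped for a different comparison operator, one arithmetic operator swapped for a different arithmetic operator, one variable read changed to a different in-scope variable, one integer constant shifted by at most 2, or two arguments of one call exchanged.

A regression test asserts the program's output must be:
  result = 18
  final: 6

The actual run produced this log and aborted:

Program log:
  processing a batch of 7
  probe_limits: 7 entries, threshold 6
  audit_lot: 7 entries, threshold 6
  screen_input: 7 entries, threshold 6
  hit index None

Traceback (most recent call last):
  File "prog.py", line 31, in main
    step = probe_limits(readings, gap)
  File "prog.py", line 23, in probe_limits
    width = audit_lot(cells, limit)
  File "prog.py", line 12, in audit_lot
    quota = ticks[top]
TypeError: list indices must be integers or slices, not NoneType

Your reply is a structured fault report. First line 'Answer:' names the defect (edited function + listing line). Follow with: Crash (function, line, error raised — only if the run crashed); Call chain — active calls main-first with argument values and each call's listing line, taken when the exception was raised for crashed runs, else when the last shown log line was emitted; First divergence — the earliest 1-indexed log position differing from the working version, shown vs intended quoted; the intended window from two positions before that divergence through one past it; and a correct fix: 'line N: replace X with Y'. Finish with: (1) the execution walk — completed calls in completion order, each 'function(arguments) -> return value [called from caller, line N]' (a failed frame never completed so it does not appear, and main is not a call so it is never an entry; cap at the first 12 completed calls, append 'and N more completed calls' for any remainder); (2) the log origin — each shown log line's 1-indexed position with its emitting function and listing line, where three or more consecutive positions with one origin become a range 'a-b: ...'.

Answer: the defect is in screen_input at line 4.
Key observation: Position 5 is the first bad log line: 'hit index None' should read 'match at position 3'.
Crash: audit_lot, line 12, TypeError.
Call chain: main -> probe_limits([4, 3, 9, 6, 11, 12, 8], 6) (called at line 31) -> audit_lot([4, 3, 9, 6, 11, 12, 8], 6) (called at line 23).
First divergence: position 5 — the shown line 'hit index None' should read 'match at position 3'.
Intended log window:
  3: audit_lot: 7 entries, threshold 6
  4: screen_input: 7 entries, threshold 6
  5: match at position 3
  6: hit index 3
Execution walk:
  screen_input([4, 3, 9, 6, 11, 12, 8], 6) -> None  [called from audit_lot, line 10]
Log origin:
  1: emitted by main (line 30)
  2: emitted by probe_limits (line 22)
  3: emitted by audit_lot (line 9)
  4: emitted by screen_input (line 2)
  5: emitted by audit_lot (line 11)
A correct fix: line 4: replace `cells[mid]` with `cells[floor]`.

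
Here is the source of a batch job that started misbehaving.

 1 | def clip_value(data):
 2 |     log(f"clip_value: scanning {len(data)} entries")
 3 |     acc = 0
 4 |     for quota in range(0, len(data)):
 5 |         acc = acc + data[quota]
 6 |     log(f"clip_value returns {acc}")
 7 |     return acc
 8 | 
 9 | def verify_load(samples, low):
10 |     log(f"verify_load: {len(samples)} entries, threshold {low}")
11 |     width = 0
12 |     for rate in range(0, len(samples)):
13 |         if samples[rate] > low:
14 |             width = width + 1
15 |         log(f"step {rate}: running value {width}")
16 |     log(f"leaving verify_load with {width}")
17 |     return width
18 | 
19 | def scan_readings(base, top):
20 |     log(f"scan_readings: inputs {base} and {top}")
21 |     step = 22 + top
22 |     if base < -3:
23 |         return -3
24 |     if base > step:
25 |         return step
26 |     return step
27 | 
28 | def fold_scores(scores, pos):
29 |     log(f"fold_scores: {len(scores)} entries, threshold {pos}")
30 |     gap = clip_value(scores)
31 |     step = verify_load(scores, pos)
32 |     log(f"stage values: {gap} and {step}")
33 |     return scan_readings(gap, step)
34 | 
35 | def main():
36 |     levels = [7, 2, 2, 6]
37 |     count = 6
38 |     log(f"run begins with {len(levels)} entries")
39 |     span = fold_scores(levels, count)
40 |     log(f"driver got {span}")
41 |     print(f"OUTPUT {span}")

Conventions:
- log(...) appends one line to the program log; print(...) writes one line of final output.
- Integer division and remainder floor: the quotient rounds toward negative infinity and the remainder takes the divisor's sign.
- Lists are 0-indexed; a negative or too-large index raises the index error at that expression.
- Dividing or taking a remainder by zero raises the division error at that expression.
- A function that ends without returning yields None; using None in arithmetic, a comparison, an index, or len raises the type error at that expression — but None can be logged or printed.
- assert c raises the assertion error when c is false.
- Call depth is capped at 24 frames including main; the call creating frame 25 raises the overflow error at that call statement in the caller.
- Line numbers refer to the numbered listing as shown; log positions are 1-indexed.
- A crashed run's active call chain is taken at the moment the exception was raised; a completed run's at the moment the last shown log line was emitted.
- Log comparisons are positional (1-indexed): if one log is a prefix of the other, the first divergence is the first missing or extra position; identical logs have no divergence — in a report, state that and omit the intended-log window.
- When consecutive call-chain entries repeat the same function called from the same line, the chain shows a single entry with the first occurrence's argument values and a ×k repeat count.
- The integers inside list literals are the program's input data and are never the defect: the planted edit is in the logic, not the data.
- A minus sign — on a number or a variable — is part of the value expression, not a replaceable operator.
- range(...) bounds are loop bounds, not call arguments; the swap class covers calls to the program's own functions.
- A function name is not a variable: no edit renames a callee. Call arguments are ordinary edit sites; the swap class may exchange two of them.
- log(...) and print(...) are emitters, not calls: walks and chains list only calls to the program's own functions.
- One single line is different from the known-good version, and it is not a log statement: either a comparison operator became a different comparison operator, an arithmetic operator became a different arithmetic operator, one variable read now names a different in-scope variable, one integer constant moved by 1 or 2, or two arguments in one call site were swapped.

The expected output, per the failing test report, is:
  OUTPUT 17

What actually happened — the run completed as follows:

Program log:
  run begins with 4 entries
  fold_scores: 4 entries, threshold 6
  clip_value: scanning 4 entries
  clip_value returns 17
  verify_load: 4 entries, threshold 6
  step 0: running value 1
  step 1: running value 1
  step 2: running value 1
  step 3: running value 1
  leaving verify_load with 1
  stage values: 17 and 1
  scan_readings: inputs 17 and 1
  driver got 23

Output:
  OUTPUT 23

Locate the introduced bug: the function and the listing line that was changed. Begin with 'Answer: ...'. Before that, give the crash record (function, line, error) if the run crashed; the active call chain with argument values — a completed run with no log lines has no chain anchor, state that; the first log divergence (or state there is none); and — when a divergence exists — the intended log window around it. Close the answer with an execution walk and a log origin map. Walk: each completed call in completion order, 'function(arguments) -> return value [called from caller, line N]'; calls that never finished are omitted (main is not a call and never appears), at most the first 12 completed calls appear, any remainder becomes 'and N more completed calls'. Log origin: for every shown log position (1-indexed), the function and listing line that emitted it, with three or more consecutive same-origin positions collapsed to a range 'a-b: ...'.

Answer: the defect is in scan_readings at line 26.
Core observation: The earliest visible damage is log position 13 — 'driver got 23' rather than the intended 'driver got 17'.
Call chain: main.
First divergence: position 13 — shown 'driver got 23', intended 'driver got 17'.
Intended log window:
  11: stage values: 17 and 1
  12: scan_readings: inputs 17 and 1
  13: driver got 17
Execution walk:
  clip_value([7, 2, 2, 6]) -> 17  [called from fold_scores, line 30]
  verify_load([7, 2, 2, 6], 6) -> 1  [called from fold_scores, line 31]
  scan_readings(17, 1) -> 23  [called from fold_scores, line 33]
  fold_scores([7, 2, 2, 6], 6) -> 23  [called from main, line 39]
Log origins:
  1 — main, line 38
  2 — fold_scores, line 29
  3 — clip_value, line 2
  4 — clip_value, line 6
  5 — verify_load, line 10
  6-9 — verify_load, line 15
  10 — verify_load, line 16
  11 — fold_scores, line 32
  12 — scan_readings, line 20
  13 — main, line 40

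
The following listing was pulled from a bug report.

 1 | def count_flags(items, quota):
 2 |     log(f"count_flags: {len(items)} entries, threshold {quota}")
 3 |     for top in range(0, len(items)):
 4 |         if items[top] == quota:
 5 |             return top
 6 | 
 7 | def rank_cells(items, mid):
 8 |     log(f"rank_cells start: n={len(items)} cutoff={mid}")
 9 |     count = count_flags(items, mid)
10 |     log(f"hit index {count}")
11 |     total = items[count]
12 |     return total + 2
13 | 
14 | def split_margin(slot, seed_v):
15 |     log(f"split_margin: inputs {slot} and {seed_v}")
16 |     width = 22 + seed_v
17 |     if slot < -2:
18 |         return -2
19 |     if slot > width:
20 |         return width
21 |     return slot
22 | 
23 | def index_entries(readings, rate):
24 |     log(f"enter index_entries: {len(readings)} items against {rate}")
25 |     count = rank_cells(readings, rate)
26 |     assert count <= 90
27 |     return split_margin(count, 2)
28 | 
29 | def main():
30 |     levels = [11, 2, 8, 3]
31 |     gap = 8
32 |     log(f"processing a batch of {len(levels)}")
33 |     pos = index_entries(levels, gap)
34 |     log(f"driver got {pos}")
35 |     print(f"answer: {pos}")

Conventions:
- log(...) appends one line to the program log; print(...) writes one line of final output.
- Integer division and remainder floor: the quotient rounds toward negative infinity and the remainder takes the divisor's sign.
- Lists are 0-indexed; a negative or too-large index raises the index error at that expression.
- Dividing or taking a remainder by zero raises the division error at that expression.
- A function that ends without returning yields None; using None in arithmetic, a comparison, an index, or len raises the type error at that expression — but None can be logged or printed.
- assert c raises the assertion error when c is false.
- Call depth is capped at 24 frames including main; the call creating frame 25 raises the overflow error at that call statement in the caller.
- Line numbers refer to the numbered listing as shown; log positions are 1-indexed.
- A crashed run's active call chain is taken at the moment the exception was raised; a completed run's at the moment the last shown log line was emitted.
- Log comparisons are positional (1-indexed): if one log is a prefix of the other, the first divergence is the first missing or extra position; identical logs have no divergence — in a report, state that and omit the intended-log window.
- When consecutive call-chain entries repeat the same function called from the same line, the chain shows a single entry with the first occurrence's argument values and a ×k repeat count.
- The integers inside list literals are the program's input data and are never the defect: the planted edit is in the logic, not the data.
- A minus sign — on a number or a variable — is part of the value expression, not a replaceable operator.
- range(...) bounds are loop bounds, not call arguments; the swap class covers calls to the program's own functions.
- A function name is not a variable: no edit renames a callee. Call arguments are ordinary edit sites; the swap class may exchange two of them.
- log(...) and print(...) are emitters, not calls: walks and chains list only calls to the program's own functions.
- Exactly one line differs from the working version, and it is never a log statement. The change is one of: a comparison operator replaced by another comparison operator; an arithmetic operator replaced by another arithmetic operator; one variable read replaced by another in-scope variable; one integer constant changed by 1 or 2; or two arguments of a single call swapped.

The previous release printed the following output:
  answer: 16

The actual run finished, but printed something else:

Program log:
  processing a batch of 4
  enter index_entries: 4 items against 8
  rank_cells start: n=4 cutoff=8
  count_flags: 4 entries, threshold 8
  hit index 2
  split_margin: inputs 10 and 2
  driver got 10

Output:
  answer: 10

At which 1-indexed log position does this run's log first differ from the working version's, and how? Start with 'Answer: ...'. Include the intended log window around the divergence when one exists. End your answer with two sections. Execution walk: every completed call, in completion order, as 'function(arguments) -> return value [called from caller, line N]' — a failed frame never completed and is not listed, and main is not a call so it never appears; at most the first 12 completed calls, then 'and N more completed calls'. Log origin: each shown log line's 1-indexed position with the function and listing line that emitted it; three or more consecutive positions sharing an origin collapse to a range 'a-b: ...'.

Answer: position 6; shown 'split_margin: inputs 10 and 2' vs intended 'split_margin: inputs 16 and 2'.
Intended log window:
  4: count_flags: 4 entries, threshold 8
  5: hit index 2
  6: split_margin: inputs 16 and 2
  7: driver got 16
Execution walk:
  count_flags([11, 2, 8, 3], 8) -> 2  [called from rank_cells, line 9]
  rank_cells([11, 2, 8, 3], 8) -> 10  [called from index_entries, line 25]
  split_margin(10, 2) -> 10  [called from index_entries, line 27]
  index_entries([11, 2, 8, 3], 8) -> 10  [called from main, line 33]
Log line origins:
  1 — main, line 32
  2 — index_entries, line 24
  3 — rank_cells, line 8
  4 — count_flags, line 2
  5 — rank_cells, line 10
  6 — split_margin, line 15
  7 — main, line 34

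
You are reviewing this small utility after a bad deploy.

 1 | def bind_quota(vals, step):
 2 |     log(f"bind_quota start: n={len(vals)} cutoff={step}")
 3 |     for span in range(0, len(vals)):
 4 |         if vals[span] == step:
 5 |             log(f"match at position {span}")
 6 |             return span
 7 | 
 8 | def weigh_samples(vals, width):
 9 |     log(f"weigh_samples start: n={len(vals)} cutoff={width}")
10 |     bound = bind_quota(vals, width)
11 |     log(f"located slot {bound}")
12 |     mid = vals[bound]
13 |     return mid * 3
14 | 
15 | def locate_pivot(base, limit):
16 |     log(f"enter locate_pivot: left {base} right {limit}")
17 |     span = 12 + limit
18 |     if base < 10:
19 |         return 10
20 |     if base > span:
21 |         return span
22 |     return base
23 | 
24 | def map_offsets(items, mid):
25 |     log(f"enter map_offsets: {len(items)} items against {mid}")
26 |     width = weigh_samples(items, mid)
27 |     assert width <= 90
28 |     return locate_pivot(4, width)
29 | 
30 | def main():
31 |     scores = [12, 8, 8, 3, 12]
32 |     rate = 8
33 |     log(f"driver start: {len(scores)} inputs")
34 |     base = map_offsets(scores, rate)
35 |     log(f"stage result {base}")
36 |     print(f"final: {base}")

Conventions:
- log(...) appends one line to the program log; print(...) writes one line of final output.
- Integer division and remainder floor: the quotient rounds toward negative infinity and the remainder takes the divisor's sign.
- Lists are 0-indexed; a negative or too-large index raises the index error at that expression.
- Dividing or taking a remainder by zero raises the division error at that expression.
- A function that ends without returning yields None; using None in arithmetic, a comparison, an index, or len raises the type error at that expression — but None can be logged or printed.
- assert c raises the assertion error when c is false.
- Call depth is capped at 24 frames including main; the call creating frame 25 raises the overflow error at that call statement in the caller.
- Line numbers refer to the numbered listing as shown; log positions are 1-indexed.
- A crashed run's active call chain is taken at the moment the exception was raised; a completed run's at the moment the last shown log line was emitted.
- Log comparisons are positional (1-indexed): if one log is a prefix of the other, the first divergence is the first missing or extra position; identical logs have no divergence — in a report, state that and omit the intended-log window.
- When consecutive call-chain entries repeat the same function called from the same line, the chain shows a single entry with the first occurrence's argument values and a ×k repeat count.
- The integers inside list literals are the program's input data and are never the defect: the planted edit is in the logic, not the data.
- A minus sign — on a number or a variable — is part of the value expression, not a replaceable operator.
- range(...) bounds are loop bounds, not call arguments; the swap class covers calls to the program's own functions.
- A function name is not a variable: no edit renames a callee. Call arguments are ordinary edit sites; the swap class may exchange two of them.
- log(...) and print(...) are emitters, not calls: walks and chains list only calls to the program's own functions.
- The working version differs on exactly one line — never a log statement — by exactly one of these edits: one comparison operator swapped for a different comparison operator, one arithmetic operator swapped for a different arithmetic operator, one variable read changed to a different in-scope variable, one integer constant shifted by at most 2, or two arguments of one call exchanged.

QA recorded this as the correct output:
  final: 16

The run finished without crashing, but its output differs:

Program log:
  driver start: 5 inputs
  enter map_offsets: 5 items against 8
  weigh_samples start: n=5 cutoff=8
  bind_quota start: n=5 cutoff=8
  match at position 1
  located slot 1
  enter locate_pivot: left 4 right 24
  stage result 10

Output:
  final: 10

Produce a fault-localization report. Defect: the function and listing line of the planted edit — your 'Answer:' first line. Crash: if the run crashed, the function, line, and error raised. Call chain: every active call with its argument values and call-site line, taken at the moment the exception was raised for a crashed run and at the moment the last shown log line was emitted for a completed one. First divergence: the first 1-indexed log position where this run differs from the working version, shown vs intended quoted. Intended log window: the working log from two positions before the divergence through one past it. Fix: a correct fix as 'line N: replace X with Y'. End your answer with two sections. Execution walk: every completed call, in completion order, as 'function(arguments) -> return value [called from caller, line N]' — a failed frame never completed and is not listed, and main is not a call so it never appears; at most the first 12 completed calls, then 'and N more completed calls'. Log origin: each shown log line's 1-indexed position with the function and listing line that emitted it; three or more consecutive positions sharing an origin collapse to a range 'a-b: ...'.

Answer: the defect is in map_offsets at line 28.
The tell: The earliest visible damage is log position 7 — 'enter locate_pivot: left 4 right 24' rather than the intended 'enter locate_pivot: left 24 right 4'.
Call chain: main.
First divergence: position 7 — the shown line 'enter locate_pivot: left 4 right 24' should read 'enter locate_pivot: left 24 right 4'.
Intended log window:
  5: match at position 1
  6: located slot 1
  7: enter locate_pivot: left 24 right 4
  8: stage result 16
Execution walk:
  bind_quota([12, 8, 8, 3, 12], 8) -> 1  [called from weigh_samples, line 10]
  weigh_samples([12, 8, 8, 3, 12], 8) -> 24  [called from map_offsets, line 26]
  locate_pivot(4, 24) -> 10  [called from map_offsets, line 28]
  map_offsets([12, 8, 8, 3, 12], 8) -> 10  [called from main, line 34]
Log origins:
  1: logged in main at line 33
  2: logged in map_offsets at line 25
  3: logged in weigh_samples at line 9
  4: logged in bind_quota at line 2
  5: logged in bind_quota at line 5
  6: logged in weigh_samples at line 11
  7: logged in locate_pivot at line 16
  8: logged in main at line 35
A correct fix: line 28: replace `locate_pivot(4, width)` with `locate_pivot(width, 4)`.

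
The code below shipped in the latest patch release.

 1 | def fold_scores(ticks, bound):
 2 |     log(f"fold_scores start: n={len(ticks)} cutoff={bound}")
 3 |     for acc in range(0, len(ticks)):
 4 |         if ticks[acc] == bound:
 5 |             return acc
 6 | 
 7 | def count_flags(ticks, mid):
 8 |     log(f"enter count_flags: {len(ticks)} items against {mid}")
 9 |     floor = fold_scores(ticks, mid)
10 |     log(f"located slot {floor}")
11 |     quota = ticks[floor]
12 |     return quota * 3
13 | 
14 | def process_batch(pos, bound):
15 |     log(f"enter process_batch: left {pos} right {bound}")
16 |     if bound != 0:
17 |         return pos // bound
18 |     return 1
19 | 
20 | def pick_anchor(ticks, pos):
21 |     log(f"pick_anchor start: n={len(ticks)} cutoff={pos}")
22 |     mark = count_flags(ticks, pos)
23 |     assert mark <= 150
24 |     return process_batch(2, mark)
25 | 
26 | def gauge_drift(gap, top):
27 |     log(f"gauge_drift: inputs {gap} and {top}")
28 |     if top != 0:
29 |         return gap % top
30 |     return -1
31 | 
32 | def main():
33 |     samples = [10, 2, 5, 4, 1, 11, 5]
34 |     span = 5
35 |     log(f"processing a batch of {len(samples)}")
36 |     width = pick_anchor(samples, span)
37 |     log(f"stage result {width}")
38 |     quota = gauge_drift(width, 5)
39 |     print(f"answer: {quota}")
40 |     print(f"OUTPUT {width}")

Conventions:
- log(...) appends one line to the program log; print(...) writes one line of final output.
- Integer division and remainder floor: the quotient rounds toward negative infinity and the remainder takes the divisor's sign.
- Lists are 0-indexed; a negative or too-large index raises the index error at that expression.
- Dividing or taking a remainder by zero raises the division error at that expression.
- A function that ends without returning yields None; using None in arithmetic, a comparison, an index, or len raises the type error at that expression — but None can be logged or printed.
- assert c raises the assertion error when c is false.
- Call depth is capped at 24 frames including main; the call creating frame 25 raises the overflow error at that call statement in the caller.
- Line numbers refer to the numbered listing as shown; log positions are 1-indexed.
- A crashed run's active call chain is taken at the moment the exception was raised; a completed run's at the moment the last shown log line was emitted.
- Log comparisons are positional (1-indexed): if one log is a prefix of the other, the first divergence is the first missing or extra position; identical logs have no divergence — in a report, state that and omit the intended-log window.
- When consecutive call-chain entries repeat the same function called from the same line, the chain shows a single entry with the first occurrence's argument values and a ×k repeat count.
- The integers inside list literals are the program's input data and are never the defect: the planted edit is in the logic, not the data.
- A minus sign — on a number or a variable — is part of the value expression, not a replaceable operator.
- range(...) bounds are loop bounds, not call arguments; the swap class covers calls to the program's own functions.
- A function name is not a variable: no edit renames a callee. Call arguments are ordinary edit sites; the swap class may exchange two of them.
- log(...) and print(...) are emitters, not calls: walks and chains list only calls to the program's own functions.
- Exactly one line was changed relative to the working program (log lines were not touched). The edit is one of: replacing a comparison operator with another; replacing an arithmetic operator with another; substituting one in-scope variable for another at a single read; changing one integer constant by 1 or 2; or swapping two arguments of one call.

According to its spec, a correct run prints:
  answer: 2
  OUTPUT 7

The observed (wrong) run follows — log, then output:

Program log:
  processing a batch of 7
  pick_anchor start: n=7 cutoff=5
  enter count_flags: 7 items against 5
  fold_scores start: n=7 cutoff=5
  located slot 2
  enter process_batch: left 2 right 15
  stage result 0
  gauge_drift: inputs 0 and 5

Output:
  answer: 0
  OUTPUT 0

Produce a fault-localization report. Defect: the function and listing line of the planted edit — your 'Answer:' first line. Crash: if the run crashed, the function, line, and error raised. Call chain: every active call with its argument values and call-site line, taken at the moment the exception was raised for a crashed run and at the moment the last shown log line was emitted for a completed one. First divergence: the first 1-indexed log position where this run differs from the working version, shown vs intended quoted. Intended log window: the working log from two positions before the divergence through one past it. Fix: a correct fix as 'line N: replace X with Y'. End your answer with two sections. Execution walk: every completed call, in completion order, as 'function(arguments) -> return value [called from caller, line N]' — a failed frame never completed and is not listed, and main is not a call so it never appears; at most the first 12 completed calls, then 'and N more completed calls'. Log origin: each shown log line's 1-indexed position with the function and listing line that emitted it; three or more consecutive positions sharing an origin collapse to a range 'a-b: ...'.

Answer: the defect is in pick_anchor at line 24.
The tell: Position 6 is the first bad log line: 'enter process_batch: left 2 right 15' should read 'enter process_batch: left 15 right 2'.
Call chain: main -> gauge_drift(0, 5) (called at line 38).
First divergence: position 6; shown 'enter process_batch: left 2 right 15' vs intended 'enter process_batch: left 15 right 2'.
Intended log window:
  4: fold_scores start: n=7 cutoff=5
  5: located slot 2
  6: enter process_batch: left 15 right 2
  7: stage result 7
Execution walk:
  fold_scores([10, 2, 5, 4, 1, 11, 5], 5) -> 2  [called from count_flags, line 9]
  count_flags([10, 2, 5, 4, 1, 11, 5], 5) -> 15  [called from pick_anchor, line 22]
  process_batch(2, 15) -> 0  [called from pick_anchor, line 24]
  pick_anchor([10, 2, 5, 4, 1, 11, 5], 5) -> 0  [called from main, line 36]
  gauge_drift(0, 5) -> 0  [called from main, line 38]
Log line origins:
  1 — main, line 35
  2 — pick_anchor, line 21
  3 — count_flags, line 8
  4 — fold_scores, line 2
  5 — count_flags, line 10
  6 — process_batch, line 15
  7 — main, line 37
  8 — gauge_drift, line 27
A correct fix: line 24: replace `process_batch(2, mark)` with `process_batch(mark, 2)`.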